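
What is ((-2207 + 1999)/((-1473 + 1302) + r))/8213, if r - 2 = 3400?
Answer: -208/26536203 ≈ -7.8383e-6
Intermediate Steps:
r = 3402 (r = 2 + 3400 = 3402)
((-2207 + 1999)/((-1473 + 1302) + r))/8213 = ((-2207 + 1999)/((-1473 + 1302) + 3402))/8213 = -208/(-171 + 3402)*(1/8213) = -208/3231*(1/8213) = -208*1/3231*(1/8213) = -208/3231*1/8213 = -208/26536203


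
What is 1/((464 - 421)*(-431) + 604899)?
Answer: 1/586366 ≈ 1.7054e-6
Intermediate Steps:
1/((464 - 421)*(-431) + 604899) = 1/(43*(-431) + 604899) = 1/(-18533 + 604899) = 1/586366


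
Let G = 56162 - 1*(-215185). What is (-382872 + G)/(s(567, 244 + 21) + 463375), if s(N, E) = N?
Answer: -111525/463942 ≈ -0.24039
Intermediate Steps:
G = 271347 (G = 56162 + 215185 = 271347)
(-382872 + G)/(s(567, 244 + 21) + 463375) = (-382872 + 271347)/(567 + 463375) = -111525/463942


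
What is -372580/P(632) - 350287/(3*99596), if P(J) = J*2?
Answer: -498951767/1686018 ≈ -295.94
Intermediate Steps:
P(J) = 2*J
-372580/P(632) - 350287/(3*99596) = -372580/(2*632) - 350287/(3*99596) = -372580/1264 - 350287/298788 = -372580*1/1264 - 350287*1/298788 = -93145/316 - 50041/42684 = -498951767/1686018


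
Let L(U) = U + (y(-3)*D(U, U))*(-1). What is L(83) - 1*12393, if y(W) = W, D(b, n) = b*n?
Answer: 8357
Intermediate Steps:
L(U) = U + 3*U**2 (L(U) = U - 3*U*U*(-1) = U - 3*U**2*(-1) = U + 3*U**2)
L(83) - 1*12393 = 83*(1 + 3*83) - 1*12393 = 83*(1 + 249) - 12393 = 83*250 - 12393 = 20750 - 12393 = 8357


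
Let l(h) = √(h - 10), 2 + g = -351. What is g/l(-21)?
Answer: 353*I*√31/31 ≈ 63.401*I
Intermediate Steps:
g = -353 (g = -2 - 351 = -353)
l(h) = √(-10 + h)
g/l(-21) = -353/√(-10 - 21) = -353*(-I*√31/31) = -(-353)*I*√31/31 = 353*I*√31/31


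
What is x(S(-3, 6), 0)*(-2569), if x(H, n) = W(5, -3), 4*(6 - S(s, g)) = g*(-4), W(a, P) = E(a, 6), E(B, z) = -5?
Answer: 12845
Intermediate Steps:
W(a, P) = -5
S(s, g) = 6 + g (S(s, g) = 6 - g*(-4)/4 = 6 - (-1)*g = 6 + g)
x(H, n) = -5
x(S(-3, 6), 0)*(-2569) = -5*(-2569) = 12845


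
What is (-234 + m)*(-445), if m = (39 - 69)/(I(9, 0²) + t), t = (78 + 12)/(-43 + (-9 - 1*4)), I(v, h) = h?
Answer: 287470/3 ≈ 95823.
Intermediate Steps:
t = -45/28 (t = 90/(-43 + (-9 - 4)) = 90/(-43 - 13) = 90/(-56) = 90*(-1/56) = -45/28 ≈ -1.6071)
m = 56/3 (m = (39 - 69)/(0² - 45/28) = -30/(0 - 45/28) = -30/(-45/28) = -30*(-28/45) = 56/3 ≈ 18.667)
(-234 + m)*(-445) = (-234 + 56/3)*(-445) = -646/3*(-445) = 287470/3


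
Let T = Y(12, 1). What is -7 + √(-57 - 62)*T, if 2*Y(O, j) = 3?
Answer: -7 + 3*I*√119/2 ≈ -7.0 + 16.363*I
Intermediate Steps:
Y(O, j) = 3/2 (Y(O, j) = (½)*3 = 3/2)
T = 3/2 ≈ 1.5000
-7 + √(-57 - 62)*T = -7 + √(-57 - 62)*(3/2) = -7 + √(-119)*(3/2) = -7 + (I*√119)*(3/2) = -7 + 3*I*√119/2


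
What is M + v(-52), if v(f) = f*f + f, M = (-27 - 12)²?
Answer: 4173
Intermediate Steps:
M = 1521 (M = (-39)² = 1521)
v(f) = f + f² (v(f) = f² + f = f + f²)
M + v(-52) = 1521 - 52*(1 - 52) = 1521 - 52*(-51) = 1521 + 2652 = 4173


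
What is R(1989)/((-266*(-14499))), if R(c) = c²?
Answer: 48841/47614 ≈ 1.0258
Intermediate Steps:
R(1989)/((-266*(-14499))) = 1989²/((-266*(-14499))) = 3956121/3856734 = 3956121*(1/3856734) = 48841/47614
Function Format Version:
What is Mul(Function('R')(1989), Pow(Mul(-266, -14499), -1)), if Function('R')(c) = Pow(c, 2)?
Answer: Rational(48841, 47614) ≈ 1.0258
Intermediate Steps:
Mul(Function('R')(1989), Pow(Mul(-266, -14499), -1)) = Mul(Pow(1989, 2), Pow(Mul(-266, -14499), -1)) = Mul(3956121, Pow(3856734, -1)) = Mul(3956121, Rational(1, 3856734)) = Rational(48841, 47614)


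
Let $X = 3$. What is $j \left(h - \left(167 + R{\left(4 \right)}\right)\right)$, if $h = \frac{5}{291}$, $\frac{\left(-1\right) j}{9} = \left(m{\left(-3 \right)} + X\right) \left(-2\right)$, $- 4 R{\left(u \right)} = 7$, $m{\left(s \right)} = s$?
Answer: $0$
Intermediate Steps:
$R{\left(u \right)} = - \frac{7}{4}$ ($R{\left(u \right)} = \left(- \frac{1}{4}\right) 7 = - \frac{7}{4}$)
$j = 0$ ($j = - 9 \left(-3 + 3\right) \left(-2\right) = - 9 \cdot 0 \left(-2\right) = \left(-9\right) 0 = 0$)
$h = \frac{5}{291}$ ($h = 5 \cdot \frac{1}{291} = \frac{5}{291} \approx 0.017182$)
$j \left(h - \left(167 + R{\left(4 \right)}\right)\right) = 0 \left(\frac{5}{291} - \frac{661}{4}\right) = 0 \left(- \frac{192331}{1164}\right) = 0$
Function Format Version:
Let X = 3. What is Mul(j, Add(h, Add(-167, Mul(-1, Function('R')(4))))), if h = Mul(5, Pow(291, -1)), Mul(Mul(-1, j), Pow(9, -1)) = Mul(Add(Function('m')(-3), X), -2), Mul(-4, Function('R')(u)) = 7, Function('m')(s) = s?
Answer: 0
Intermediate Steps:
Function('R')(u) = Rational(-7, 4) (Function('R')(u) = Mul(Rational(-1, 4), 7) = Rational(-7, 4))
j = 0 (j = Mul(-9, Mul(Add(-3, 3), -2)) = Mul(-9, Mul(0, -2)) = Mul(-9, 0) = 0)
h = Rational(5, 291) (h = Mul(5, Rational(1, 291)) = Rational(5, 291) ≈ 0.017182)
Mul(j, Add(h, Add(-167, Mul(-1, Function('R')(4))))) = Mul(0, Add(Rational(5, 291), Add(-167, Mul(-1, Rational(-7, 4))))) = Mul(0, Add(Rational(5, 291), Add(-167, Rational(7, 4)))) = Mul(0, Add(Rational(5, 291), Rational(-661, 4))) = Mul(0, Rational(-192331, 1164)) = 0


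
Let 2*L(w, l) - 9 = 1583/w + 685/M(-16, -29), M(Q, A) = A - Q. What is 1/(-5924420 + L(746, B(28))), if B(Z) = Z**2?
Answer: -19396/114910453469 ≈ -1.6879e-7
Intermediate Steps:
L(w, l) = -284/13 + 1583/(2*w) (L(w, l) = 9/2 + (1583/w + 685/(-29 - 1*(-16)))/2 = 9/2 + (1583/w + 685/(-29 + 16))/2 = 9/2 + (1583/w + 685/(-13))/2 = 9/2 + (1583/w + 685*(-1/13))/2 = 9/2 + (1583/w - 685/13)/2 = 9/2 + (-685/13 + 1583/w)/2 = 9/2 + (-685/26 + 1583/(2*w)) = -284/13 + 1583/(2*w))
1/(-5924420 + L(746, B(28))) = 1/(-5924420 + (1/26)*(20579 - 568*746)/746) = 1/(-5924420 + (1/26)*(1/746)*(20579 - 423728)) = 1/(-5924420 + (1/26)*(1/746)*(-403149)) = 1/(-5924420 - 403149/19396) = 1/(-114910453469/19396) = -19396/114910453469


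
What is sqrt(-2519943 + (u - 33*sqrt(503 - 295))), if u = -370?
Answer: sqrt(-2520313 - 132*sqrt(13)) ≈ 1587.7*I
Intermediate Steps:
sqrt(-2519943 + (u - 33*sqrt(503 - 295))) = sqrt(-2519943 + (-370 - 33*sqrt(503 - 295))) = sqrt(-2519943 + (-370 - 132*sqrt(13))) = sqrt(-2520313 - 132*sqrt(13))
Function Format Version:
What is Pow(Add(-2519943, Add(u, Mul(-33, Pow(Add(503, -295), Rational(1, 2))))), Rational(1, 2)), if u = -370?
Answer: Pow(Add(-2520313, Mul(-132, Pow(13, Rational(1, 2)))), Rational(1, 2)) ≈ Mul(1587.7, I)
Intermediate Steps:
Pow(Add(-2519943, Add(u, Mul(-33, Pow(Add(503, -295), Rational(1, 2))))), Rational(1, 2)) = Pow(Add(-2519943, Add(-370, Mul(-33, Pow(Add(503, -295), Rational(1, 2))))), Rational(1, 2)) = Pow(Add(-2519943, Add(-370, Mul(-33, Pow(208, Rational(1, 2))))), Rational(1, 2)) = Pow(Add(-2519943, Add(-370, Mul(-33, Mul(4, Pow(13, Rational(1, 2)))))), Rational(1, 2)) = Pow(Add(-2519943, Add(-370, Mul(-132, Pow(13, Rational(1, 2))))), Rational(1, 2)) = Pow(Add(-2520313, Mul(-132, Pow(13, Rational(1, 2)))), Rational(1, 2))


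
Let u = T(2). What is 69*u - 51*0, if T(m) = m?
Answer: 138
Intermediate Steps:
u = 2
69*u - 51*0 = 69*2 - 51*0 = 138 + 0 = 138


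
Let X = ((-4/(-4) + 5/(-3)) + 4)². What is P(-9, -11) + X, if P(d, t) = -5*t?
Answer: 595/9 ≈ 66.111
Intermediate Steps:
X = 100/9 (X = ((-4*(-¼) + 5*(-⅓)) + 4)² = ((1 - 5/3) + 4)² = (-⅔ + 4)² = (10/3)² = 100/9 ≈ 11.111)
P(-9, -11) + X = -5*(-11) + 100/9 = 55 + 100/9 = 595/9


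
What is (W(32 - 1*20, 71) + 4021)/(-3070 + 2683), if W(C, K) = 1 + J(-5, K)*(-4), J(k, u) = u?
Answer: -1246/129 ≈ -9.6589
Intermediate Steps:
W(C, K) = 1 - 4*K (W(C, K) = 1 + K*(-4) = 1 - 4*K)
(W(32 - 1*20, 71) + 4021)/(-3070 + 2683) = ((1 - 4*71) + 4021)/(-3070 + 2683) = ((1 - 284) + 4021)/(-387) = (-283 + 4021)*(-1/387) = 3738*(-1/387) = -1246/129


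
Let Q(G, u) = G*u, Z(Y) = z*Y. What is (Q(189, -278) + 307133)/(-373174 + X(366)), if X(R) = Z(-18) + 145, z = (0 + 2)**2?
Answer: -254591/373101 ≈ -0.68236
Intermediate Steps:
z = 4 (z = 2**2 = 4)
Z(Y) = 4*Y
X(R) = 73 (X(R) = 4*(-18) + 145 = -72 + 145 = 73)
(Q(189, -278) + 307133)/(-373174 + X(366)) = (189*(-278) + 307133)/(-373174 + 73) = (-52542 + 307133)/(-373101) = 254591*(-1/373101) = -254591/373101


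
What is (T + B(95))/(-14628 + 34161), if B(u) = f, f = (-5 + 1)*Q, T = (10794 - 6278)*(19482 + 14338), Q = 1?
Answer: 50910372/6511 ≈ 7819.1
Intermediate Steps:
T = 152731120 (T = 4516*33820 = 152731120)
f = -4 (f = (-5 + 1)*1 = -4*1 = -4)
B(u) = -4
(T + B(95))/(-14628 + 34161) = (152731120 - 4)/(-14628 + 34161) = 152731116/19533 = 152731116*(1/19533) = 50910372/6511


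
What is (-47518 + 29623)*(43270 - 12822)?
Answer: -544866960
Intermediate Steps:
(-47518 + 29623)*(43270 - 12822) = -17895*30448 = -544866960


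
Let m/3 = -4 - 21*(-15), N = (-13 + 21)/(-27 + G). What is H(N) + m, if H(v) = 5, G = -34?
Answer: 938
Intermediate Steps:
N = -8/61 (N = (-13 + 21)/(-27 - 34) = 8/(-61) = 8*(-1/61) = -8/61 ≈ -0.13115)
m = 933 (m = 3*(-4 - 21*(-15)) = 3*(-4 + 315) = 3*311 = 933)
H(N) + m = 5 + 933 = 938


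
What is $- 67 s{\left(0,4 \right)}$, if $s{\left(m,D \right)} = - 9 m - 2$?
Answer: $134$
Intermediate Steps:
$s{\left(m,D \right)} = -2 - 9 m$
$- 67 s{\left(0,4 \right)} = - 67 \left(-2 - 0\right) = - 67 \left(-2 + 0\right) = \left(-67\right) \left(-2\right) = 134$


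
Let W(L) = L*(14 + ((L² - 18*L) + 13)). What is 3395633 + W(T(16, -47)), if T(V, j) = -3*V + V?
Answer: 3343569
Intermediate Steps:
T(V, j) = -2*V
W(L) = L*(27 + L² - 18*L) (W(L) = L*(14 + (13 + L² - 18*L)) = L*(27 + L² - 18*L))
3395633 + W(T(16, -47)) = 3395633 + (-2*16)*(27 + (-2*16)² - (-36)*16) = 3395633 - 32*(27 + (-32)² - 18*(-32)) = 3395633 - 32*(27 + 1024 + 576) = 3395633 - 32*1627 = 3395633 - 52064 = 3343569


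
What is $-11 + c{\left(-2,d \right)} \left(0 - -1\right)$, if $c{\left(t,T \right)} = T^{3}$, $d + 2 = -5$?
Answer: $-354$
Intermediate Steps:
$d = -7$ ($d = -2 - 5 = -7$)
$-11 + c{\left(-2,d \right)} \left(0 - -1\right) = -11 + \left(-7\right)^{3} \left(0 - -1\right) = -11 - 343 \left(0 + 1\right) = -11 - 343 = -354$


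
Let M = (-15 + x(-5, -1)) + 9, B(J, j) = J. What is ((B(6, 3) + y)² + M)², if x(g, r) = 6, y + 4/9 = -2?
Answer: 1048576/6561 ≈ 159.82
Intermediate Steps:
y = -22/9 (y = -4/9 - 2 = -22/9 ≈ -2.4444)
M = 0 (M = (-15 + 6) + 9 = -9 + 9 = 0)
((B(6, 3) + y)² + M)² = ((6 - 22/9)² + 0)² = ((32/9)² + 0)² = (1024/81 + 0)² = (1024/81)² = 1048576/6561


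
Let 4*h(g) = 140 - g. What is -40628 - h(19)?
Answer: -162633/4 ≈ -40658.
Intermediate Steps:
h(g) = 35 - g/4 (h(g) = (140 - g)/4 = 35 - g/4)
-40628 - h(19) = -40628 - (35 - ¼*19) = -40628 - (35 - 19/4) = -40628 - 1*121/4 = -40628 - 121/4 = -162633/4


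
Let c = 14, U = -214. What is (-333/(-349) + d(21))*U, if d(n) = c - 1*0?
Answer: -1116866/349 ≈ -3200.2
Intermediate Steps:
d(n) = 14 (d(n) = 14 - 1*0 = 14 + 0 = 14)
(-333/(-349) + d(21))*U = (-333/(-349) + 14)*(-214) = (-333*(-1/349) + 14)*(-214) = (333/349 + 14)*(-214) = (5219/349)*(-214) = -1116866/349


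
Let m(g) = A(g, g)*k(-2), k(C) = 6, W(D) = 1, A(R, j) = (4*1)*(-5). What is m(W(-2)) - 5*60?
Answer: -420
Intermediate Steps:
A(R, j) = -20 (A(R, j) = 4*(-5) = -20)
m(g) = -120 (m(g) = -20*6 = -120)
m(W(-2)) - 5*60 = -120 - 5*60 = -120 - 300 = -420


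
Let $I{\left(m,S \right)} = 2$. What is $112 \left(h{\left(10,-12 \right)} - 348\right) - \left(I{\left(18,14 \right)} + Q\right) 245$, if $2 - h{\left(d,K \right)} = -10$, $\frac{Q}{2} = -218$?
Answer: $68698$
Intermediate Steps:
$Q = -436$ ($Q = 2 \left(-218\right) = -436$)
$h{\left(d,K \right)} = 12$ ($h{\left(d,K \right)} = 2 - -10 = 2 + 10 = 12$)
$112 \left(h{\left(10,-12 \right)} - 348\right) - \left(I{\left(18,14 \right)} + Q\right) 245 = 112 \left(12 - 348\right) - \left(2 - 436\right) 245 = 112 \left(-336\right) - \left(-434\right) 245 = -37632 - -106330 = -37632 + 106330 = 68698$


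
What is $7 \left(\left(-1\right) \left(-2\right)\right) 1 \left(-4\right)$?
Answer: $-56$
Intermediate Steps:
$7 \left(\left(-1\right) \left(-2\right)\right) 1 \left(-4\right) = 7 \cdot 2 \cdot 1 \left(-4\right) = 14 \cdot 1 \left(-4\right) = 14 \left(-4\right) = -56$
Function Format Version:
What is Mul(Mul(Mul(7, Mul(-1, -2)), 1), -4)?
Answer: -56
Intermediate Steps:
Mul(Mul(Mul(7, Mul(-1, -2)), 1), -4) = Mul(Mul(Mul(7, 2), 1), -4) = Mul(Mul(14, 1), -4) = Mul(14, -4) = -56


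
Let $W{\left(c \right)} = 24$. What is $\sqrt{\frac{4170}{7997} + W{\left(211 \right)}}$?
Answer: $\frac{7 \sqrt{32003994}}{7997} \approx 4.9519$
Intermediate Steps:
$\sqrt{\frac{4170}{7997} + W{\left(211 \right)}} = \sqrt{\frac{4170}{7997} + 24} = \sqrt{\frac{196098}{7997}} = \frac{7 \sqrt{32003994}}{7997}$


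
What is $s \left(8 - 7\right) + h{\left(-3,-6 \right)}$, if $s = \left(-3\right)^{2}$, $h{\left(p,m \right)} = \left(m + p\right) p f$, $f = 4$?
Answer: $117$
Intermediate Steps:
$h{\left(p,m \right)} = 4 p \left(m + p\right)$ ($h{\left(p,m \right)} = \left(m + p\right) p 4 = p \left(m + p\right) 4 = 4 p \left(m + p\right)$)
$s = 9$
$s \left(8 - 7\right) + h{\left(-3,-6 \right)} = 9 \left(8 - 7\right) + 4 \left(-3\right) \left(-6 - 3\right) = 9 \cdot 1 + 4 \left(-3\right) \left(-9\right) = 9 + 108 = 117$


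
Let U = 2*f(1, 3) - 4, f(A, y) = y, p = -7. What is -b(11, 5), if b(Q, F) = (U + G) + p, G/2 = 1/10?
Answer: 24/5 ≈ 4.8000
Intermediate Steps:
U = 2 (U = 2*3 - 4 = 6 - 4 = 2)
G = 1/5 (G = 2/10 = 2*(1/10) = 1/5 ≈ 0.20000)
b(Q, F) = -24/5 (b(Q, F) = (2 + 1/5) - 7 = 11/5 - 7 = -24/5)
-b(11, 5) = -1*(-24/5) = 24/5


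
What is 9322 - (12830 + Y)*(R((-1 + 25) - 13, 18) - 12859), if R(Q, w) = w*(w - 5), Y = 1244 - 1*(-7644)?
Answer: 274199072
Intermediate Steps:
Y = 8888 (Y = 1244 + 7644 = 8888)
R(Q, w) = w*(-5 + w)
9322 - (12830 + Y)*(R((-1 + 25) - 13, 18) - 12859) = 9322 - (12830 + 8888)*(18*(-5 + 18) - 12859) = 9322 - 21718*(18*13 - 12859) = 9322 - 21718*(234 - 12859) = 9322 - 21718*(-12625) = 9322 - 1*(-274189750) = 9322 + 274189750 = 274199072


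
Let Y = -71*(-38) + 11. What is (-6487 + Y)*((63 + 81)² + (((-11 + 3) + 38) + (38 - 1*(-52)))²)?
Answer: -132743808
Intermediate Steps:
Y = 2709 (Y = 2698 + 11 = 2709)
(-6487 + Y)*((63 + 81)² + (((-11 + 3) + 38) + (38 - 1*(-52)))²) = (-6487 + 2709)*((63 + 81)² + (((-11 + 3) + 38) + (38 - 1*(-52)))²) = -3778*(144² + ((-8 + 38) + (38 + 52))²) = -3778*(20736 + (30 + 90)²) = -3778*(20736 + 120²) = -3778*(20736 + 14400) = -3778*35136 = -132743808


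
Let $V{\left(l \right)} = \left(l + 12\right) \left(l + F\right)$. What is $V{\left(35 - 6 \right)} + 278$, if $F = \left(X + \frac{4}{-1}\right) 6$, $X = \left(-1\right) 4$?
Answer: $-501$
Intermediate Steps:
$X = -4$
$F = -48$ ($F = \left(-4 + \frac{4}{-1}\right) 6 = \left(-4 + 4 \left(-1\right)\right) 6 = \left(-4 - 4\right) 6 = \left(-8\right) 6 = -48$)
$V{\left(l \right)} = \left(-48 + l\right) \left(12 + l\right)$ ($V{\left(l \right)} = \left(l + 12\right) \left(l - 48\right) = \left(12 + l\right) \left(-48 + l\right) = \left(-48 + l\right) \left(12 + l\right)$)
$V{\left(35 - 6 \right)} + 278 = \left(-576 + \left(35 - 6\right)^{2} - 36 \left(35 - 6\right)\right) + 278 = \left(-576 + 29^{2} - 1044\right) + 278 = \left(-576 + 841 - 1044\right) + 278 = -779 + 278 = -501$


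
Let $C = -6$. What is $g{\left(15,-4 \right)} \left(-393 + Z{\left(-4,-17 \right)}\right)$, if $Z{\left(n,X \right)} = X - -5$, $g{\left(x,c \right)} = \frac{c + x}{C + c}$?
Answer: $\frac{891}{2} \approx 445.5$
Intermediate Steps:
$g{\left(x,c \right)} = \frac{c + x}{-6 + c}$
$Z{\left(n,X \right)} = 5 + X$ ($Z{\left(n,X \right)} = X + 5 = 5 + X$)
$g{\left(15,-4 \right)} \left(-393 + Z{\left(-4,-17 \right)}\right) = \frac{-4 + 15}{-6 - 4} \left(-393 + \left(5 - 17\right)\right) = \frac{1}{-10} \cdot 11 \left(-393 - 12\right) = \left(- \frac{1}{10}\right) 11 \left(-405\right) = \left(- \frac{11}{10}\right) \left(-405\right) = \frac{891}{2}$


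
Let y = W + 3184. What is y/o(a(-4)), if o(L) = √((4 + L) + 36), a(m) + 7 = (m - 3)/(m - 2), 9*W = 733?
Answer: 29389*√1230/1845 ≈ 558.65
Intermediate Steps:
W = 733/9 (W = (⅑)*733 = 733/9 ≈ 81.444)
a(m) = -7 + (-3 + m)/(-2 + m) (a(m) = -7 + (m - 3)/(m - 2) = -7 + (-3 + m)/(-2 + m))
o(L) = √(40 + L)
y = 29389/9 (y = 733/9 + 3184 = 29389/9 ≈ 3265.4)
y/o(a(-4)) = 29389/(9*(√(40 + (11 - 6*(-4))/(-2 - 4)))) = 29389/(9*(√(40 + (11 + 24)/(-6)))) = 29389/(9*(√(40 - ⅙*35))) = 29389/(9*(√(40 - 35/6))) = 29389/(9*(√(205/6))) = 29389/(9*((√1230/6))) = 29389*(√1230/205)/9 = 29389*√1230/1845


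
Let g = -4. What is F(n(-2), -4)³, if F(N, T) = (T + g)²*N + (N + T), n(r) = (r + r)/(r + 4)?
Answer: -2406104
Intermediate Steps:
n(r) = 2*r/(4 + r) (n(r) = (2*r)/(4 + r) = 2*r/(4 + r))
F(N, T) = N + T + N*(-4 + T)² (F(N, T) = (T - 4)²*N + (N + T) = (-4 + T)²*N + (N + T) = N*(-4 + T)² + (N + T) = N + T + N*(-4 + T)²)
F(n(-2), -4)³ = (2*(-2)/(4 - 2) - 4 + (2*(-2)/(4 - 2))*(-4 - 4)²)³ = (2*(-2)/2 - 4 + (2*(-2)/2)*(-8)²)³ = (2*(-2)*(½) - 4 + (2*(-2)*(½))*64)³ = (-2 - 4 - 2*64)³ = (-2 - 4 - 128)³ = (-134)³ = -2406104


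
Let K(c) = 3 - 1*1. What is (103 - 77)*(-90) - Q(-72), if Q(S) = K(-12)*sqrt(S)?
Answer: -2340 - 12*I*sqrt(2) ≈ -2340.0 - 16.971*I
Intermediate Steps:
K(c) = 2 (K(c) = 3 - 1 = 2)
Q(S) = 2*sqrt(S)
(103 - 77)*(-90) - Q(-72) = (103 - 77)*(-90) - 2*sqrt(-72) = 26*(-90) - 2*6*I*sqrt(2) = -2340 - 12*I*sqrt(2)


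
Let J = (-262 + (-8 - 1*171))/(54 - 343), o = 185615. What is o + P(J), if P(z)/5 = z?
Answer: 53644940/289 ≈ 1.8562e+5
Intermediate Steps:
J = 441/289 (J = (-262 + (-8 - 171))/(-289) = (-262 - 179)*(-1/289) = -441*(-1/289) = 441/289 ≈ 1.5260)
P(z) = 5*z
o + P(J) = 185615 + 5*(441/289) = 185615 + 2205/289 = 53644940/289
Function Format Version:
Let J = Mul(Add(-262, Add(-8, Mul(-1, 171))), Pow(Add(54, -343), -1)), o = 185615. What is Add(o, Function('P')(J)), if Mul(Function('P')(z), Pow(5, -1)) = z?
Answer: Rational(53644940, 289) ≈ 1.8562e+5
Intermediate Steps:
J = Rational(441, 289) (J = Mul(Add(-262, Add(-8, -171)), Pow(-289, -1)) = Mul(Add(-262, -179), Rational(-1, 289)) = Mul(-441, Rational(-1, 289)) = Rational(441, 289) ≈ 1.5260)
Function('P')(z) = Mul(5, z)
Add(o, Function('P')(J)) = Add(185615, Mul(5, Rational(441, 289))) = Add(185615, Rational(2205, 289)) = Rational(53644940, 289)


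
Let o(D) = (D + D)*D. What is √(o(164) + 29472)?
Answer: 8*√1301 ≈ 288.56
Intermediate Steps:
o(D) = 2*D² (o(D) = (2*D)*D = 2*D²)
√(o(164) + 29472) = √(2*164² + 29472) = √(2*26896 + 29472) = √(53792 + 29472) = √83264 = 8*√1301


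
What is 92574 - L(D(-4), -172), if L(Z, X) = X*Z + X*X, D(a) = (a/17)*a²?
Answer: 1059822/17 ≈ 62343.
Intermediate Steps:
D(a) = a³/17 (D(a) = (a*(1/17))*a² = (a/17)*a² = a³/17)
L(Z, X) = X² + X*Z (L(Z, X) = X*Z + X² = X² + X*Z)
92574 - L(D(-4), -172) = 92574 - (-172)*(-172 + (1/17)*(-4)³) = 92574 - (-172)*(-172 + (1/17)*(-64)) = 92574 - (-172)*(-172 - 64/17) = 92574 - (-172)*(-2988)/17 = 92574 - 1*513936/17 = 92574 - 513936/17 = 1059822/17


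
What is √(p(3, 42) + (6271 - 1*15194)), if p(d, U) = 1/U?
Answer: I*√15740130/42 ≈ 94.462*I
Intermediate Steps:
√(p(3, 42) + (6271 - 1*15194)) = √(1/42 + (6271 - 1*15194)) = √(1/42 + (6271 - 15194)) = √(1/42 - 8923) = √(-374765/42) = I*√15740130/42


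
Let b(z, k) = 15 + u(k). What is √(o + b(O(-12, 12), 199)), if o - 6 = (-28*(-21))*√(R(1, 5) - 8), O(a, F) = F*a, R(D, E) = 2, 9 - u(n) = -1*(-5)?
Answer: √(25 + 588*I*√6) ≈ 27.07 + 26.604*I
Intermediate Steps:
u(n) = 4 (u(n) = 9 - (-1)*(-5) = 9 - 1*5 = 9 - 5 = 4)
b(z, k) = 19 (b(z, k) = 15 + 4 = 19)
o = 6 + 588*I*√6 (o = 6 + (-28*(-21))*√(2 - 8) = 6 + 588*√(-6) = 6 + 588*(I*√6) = 6 + 588*I*√6 ≈ 6.0 + 1440.3*I)
√(o + b(O(-12, 12), 199)) = √((6 + 588*I*√6) + 19) = √(25 + 588*I*√6)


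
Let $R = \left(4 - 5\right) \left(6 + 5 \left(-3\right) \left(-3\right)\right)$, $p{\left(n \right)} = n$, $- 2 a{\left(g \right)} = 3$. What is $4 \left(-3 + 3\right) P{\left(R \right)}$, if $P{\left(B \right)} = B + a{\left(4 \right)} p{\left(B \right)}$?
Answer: $0$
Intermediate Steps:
$a{\left(g \right)} = - \frac{3}{2}$ ($a{\left(g \right)} = \left(- \frac{1}{2}\right) 3 = - \frac{3}{2}$)
$R = -51$ ($R = - (6 - -45) = - (6 + 45) = \left(-1\right) 51 = -51$)
$P{\left(B \right)} = - \frac{B}{2}$ ($P{\left(B \right)} = B - \frac{3 B}{2} = - \frac{B}{2}$)
$4 \left(-3 + 3\right) P{\left(R \right)} = 4 \left(-3 + 3\right) \left(\left(- \frac{1}{2}\right) \left(-51\right)\right) = 4 \cdot 0 \cdot \frac{51}{2} = 0 \cdot \frac{51}{2} = 0$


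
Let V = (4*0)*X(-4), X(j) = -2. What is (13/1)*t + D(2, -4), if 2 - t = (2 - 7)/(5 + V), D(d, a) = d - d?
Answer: 39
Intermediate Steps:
D(d, a) = 0
V = 0 (V = (4*0)*(-2) = 0*(-2) = 0)
t = 3 (t = 2 - (2 - 7)/(5 + 0) = 2 - (-5)/5 = 2 - 1*(-1) = 2 + 1 = 3)
(13/1)*t + D(2, -4) = (13/1)*3 + 0 = (13*1)*3 + 0 = 13*3 + 0 = 39 + 0 = 39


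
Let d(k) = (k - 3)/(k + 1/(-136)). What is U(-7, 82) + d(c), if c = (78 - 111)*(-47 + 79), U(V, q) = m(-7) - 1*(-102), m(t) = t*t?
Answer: 21830191/143617 ≈ 152.00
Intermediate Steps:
m(t) = t**2
U(V, q) = 151 (U(V, q) = (-7)**2 - 1*(-102) = 49 + 102 = 151)
c = -1056 (c = -33*32 = -1056)
d(k) = (-3 + k)/(-1/136 + k) (d(k) = (-3 + k)/(k - 1/136) = (-3 + k)/(-1/136 + k))
U(-7, 82) + d(c) = 151 + 136*(-3 - 1056)/(-1 + 136*(-1056)) = 151 + 136*(-1059)/(-1 - 143616) = 151 + 136*(-1059)/(-143617) = 151 + 136*(-1/143617)*(-1059) = 151 + 144024/143617 = 21830191/143617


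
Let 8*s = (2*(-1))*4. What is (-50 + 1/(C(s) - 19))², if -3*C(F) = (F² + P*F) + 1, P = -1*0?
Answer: 8720209/3481 ≈ 2505.1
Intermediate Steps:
P = 0
s = -1 (s = ((2*(-1))*4)/8 = (-2*4)/8 = (⅛)*(-8) = -1)
C(F) = -⅓ - F²/3 (C(F) = -((F² + 0*F) + 1)/3 = -((F² + 0) + 1)/3 = -(F² + 1)/3 = -(1 + F²)/3 = -⅓ - F²/3)
(-50 + 1/(C(s) - 19))² = (-50 + 1/((-⅓ - ⅓*(-1)²) - 19))² = (-50 + 1/((-⅓ - ⅓*1) - 19))² = (-50 + 1/((-⅓ - ⅓) - 19))² = (-50 + 1/(-⅔ - 19))² = (-50 + 1/(-59/3))² = (-50 - 3/59)² = (-2953/59)² = 8720209/3481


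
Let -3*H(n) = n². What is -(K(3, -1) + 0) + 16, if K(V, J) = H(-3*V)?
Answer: 43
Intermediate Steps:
H(n) = -n²/3
K(V, J) = -3*V² (K(V, J) = -9*V²/3 = -3*V²)
-(K(3, -1) + 0) + 16 = -(-3*3² + 0) + 16 = -(-3*9 + 0) + 16 = -(-27 + 0) + 16 = -1*(-27) + 16 = 27 + 16 = 43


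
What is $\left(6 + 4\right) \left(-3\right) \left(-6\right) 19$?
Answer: $3420$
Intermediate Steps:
$\left(6 + 4\right) \left(-3\right) \left(-6\right) 19 = 10 \left(-3\right) \left(-6\right) 19 = \left(-30\right) \left(-6\right) 19 = 180 \cdot 19 = 3420$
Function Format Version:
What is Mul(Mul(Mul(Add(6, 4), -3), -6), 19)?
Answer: 3420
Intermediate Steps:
Mul(Mul(Mul(Add(6, 4), -3), -6), 19) = Mul(Mul(Mul(10, -3), -6), 19) = Mul(Mul(-30, -6), 19) = Mul(180, 19) = 3420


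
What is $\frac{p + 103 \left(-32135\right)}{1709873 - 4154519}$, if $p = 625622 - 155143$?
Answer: $\frac{1419713}{1222323} \approx 1.1615$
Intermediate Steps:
$p = 470479$
$\frac{p + 103 \left(-32135\right)}{1709873 - 4154519} = \frac{470479 + 103 \left(-32135\right)}{1709873 - 4154519} = \frac{470479 - 3309905}{-2444646} = \left(-2839426\right) \left(- \frac{1}{2444646}\right) = \frac{1419713}{1222323}$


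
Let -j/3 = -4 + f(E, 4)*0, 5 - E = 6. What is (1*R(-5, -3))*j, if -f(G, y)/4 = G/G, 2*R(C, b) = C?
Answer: -30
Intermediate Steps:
E = -1 (E = 5 - 1*6 = 5 - 6 = -1)
R(C, b) = C/2
f(G, y) = -4 (f(G, y) = -4*G/G = -4*1 = -4)
j = 12 (j = -3*(-4 - 4*0) = -3*(-4 + 0) = -3*(-4) = 12)
(1*R(-5, -3))*j = (1*((1/2)*(-5)))*12 = (1*(-5/2))*12 = -5/2*12 = -30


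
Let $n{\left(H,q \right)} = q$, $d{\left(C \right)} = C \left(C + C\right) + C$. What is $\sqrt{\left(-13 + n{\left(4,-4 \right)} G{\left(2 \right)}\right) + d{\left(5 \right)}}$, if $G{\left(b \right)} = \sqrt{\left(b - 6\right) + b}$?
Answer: $\sqrt{42 - 4 i \sqrt{2}} \approx 6.4954 - 0.43545 i$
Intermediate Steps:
$d{\left(C \right)} = C + 2 C^{2}$ ($d{\left(C \right)} = C 2 C + C = 2 C^{2} + C = C + 2 C^{2}$)
$G{\left(b \right)} = \sqrt{-6 + 2 b}$ ($G{\left(b \right)} = \sqrt{\left(b - 6\right) + b} = \sqrt{\left(-6 + b\right) + b} = \sqrt{-6 + 2 b}$)
$\sqrt{\left(-13 + n{\left(4,-4 \right)} G{\left(2 \right)}\right) + d{\left(5 \right)}} = \sqrt{\left(-13 - 4 \sqrt{-6 + 2 \cdot 2}\right) + 5 \left(1 + 2 \cdot 5\right)} = \sqrt{\left(-13 - 4 \sqrt{-6 + 4}\right) + 5 \left(1 + 10\right)} = \sqrt{\left(-13 - 4 \sqrt{-2}\right) + 5 \cdot 11} = \sqrt{\left(-13 - 4 i \sqrt{2}\right) + 55} = \sqrt{42 - 4 i \sqrt{2}}$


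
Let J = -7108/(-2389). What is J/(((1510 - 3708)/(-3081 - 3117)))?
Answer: 22027692/2625511 ≈ 8.3899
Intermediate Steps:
J = 7108/2389 (J = -7108*(-1/2389) = 7108/2389 ≈ 2.9753)
J/(((1510 - 3708)/(-3081 - 3117))) = 7108/(2389*(((1510 - 3708)/(-3081 - 3117)))) = 7108/(2389*((-2198/(-6198)))) = 7108/(2389*((-2198*(-1/6198)))) = 7108/(2389*(1099/3099)) = (7108/2389)*(3099/1099) = 22027692/2625511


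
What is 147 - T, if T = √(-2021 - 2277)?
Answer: 147 - I*√4298 ≈ 147.0 - 65.559*I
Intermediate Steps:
T = I*√4298 (T = √(-4298) = I*√4298 ≈ 65.559*I)
147 - T = 147 - I*√4298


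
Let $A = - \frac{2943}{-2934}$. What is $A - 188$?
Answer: $- \frac{60961}{326} \approx -187.0$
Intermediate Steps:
$A = \frac{327}{326}$ ($A = \left(-2943\right) \left(- \frac{1}{2934}\right) = \frac{327}{326} \approx 1.0031$)
$A - 188 = \frac{327}{326} - 188 = - \frac{60961}{326}$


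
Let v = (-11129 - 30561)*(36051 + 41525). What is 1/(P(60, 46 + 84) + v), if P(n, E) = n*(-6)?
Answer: -1/3234143800 ≈ -3.0920e-10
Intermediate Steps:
P(n, E) = -6*n
v = -3234143440 (v = -41690*77576 = -3234143440)
1/(P(60, 46 + 84) + v) = 1/(-6*60 - 3234143440) = 1/(-360 - 3234143440) = 1/(-3234143800) = -1/3234143800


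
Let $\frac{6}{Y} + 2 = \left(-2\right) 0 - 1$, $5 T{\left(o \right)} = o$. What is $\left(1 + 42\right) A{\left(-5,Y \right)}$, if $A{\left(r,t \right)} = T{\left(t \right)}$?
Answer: $- \frac{86}{5} \approx -17.2$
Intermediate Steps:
$T{\left(o \right)} = \frac{o}{5}$
$Y = -2$ ($Y = \frac{6}{-2 - 1} = \frac{6}{-3} = 6 \left(- \frac{1}{3}\right) = -2$)
$A{\left(r,t \right)} = \frac{t}{5}$
$\left(1 + 42\right) A{\left(-5,Y \right)} = \left(1 + 42\right) \frac{1}{5} \left(-2\right) = 43 \left(- \frac{2}{5}\right) = - \frac{86}{5}$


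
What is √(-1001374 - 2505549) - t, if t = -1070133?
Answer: 1070133 + I*√3506923 ≈ 1.0701e+6 + 1872.7*I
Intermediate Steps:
√(-1001374 - 2505549) - t = √(-1001374 - 2505549) - 1*(-1070133) = √(-3506923) + 1070133 = I*√3506923 + 1070133 = 1070133 + I*√3506923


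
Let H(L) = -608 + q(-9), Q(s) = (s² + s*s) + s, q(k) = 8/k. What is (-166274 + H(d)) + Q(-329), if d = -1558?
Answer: 443431/9 ≈ 49270.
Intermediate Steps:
Q(s) = s + 2*s² (Q(s) = (s² + s²) + s = 2*s² + s = s + 2*s²)
H(L) = -5480/9 (H(L) = -608 + 8/(-9) = -608 + 8*(-⅑) = -608 - 8/9 = -5480/9)
(-166274 + H(d)) + Q(-329) = (-166274 - 5480/9) - 329*(1 + 2*(-329)) = -1501946/9 - 329*(1 - 658) = -1501946/9 - 329*(-657) = -1501946/9 + 216153 = 443431/9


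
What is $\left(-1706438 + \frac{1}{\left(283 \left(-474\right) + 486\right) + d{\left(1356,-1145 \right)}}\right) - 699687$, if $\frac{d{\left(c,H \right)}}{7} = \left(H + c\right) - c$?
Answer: $- \frac{340878134876}{141671} \approx -2.4061 \cdot 10^{6}$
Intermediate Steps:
$d{\left(c,H \right)} = 7 H$ ($d{\left(c,H \right)} = 7 \left(\left(H + c\right) - c\right) = 7 H$)
$\left(-1706438 + \frac{1}{\left(283 \left(-474\right) + 486\right) + d{\left(1356,-1145 \right)}}\right) - 699687 = \left(-1706438 + \frac{1}{\left(283 \left(-474\right) + 486\right) + 7 \left(-1145\right)}\right) - 699687 = \left(-1706438 + \frac{1}{\left(-134142 + 486\right) - 8015}\right) - 699687 = \left(-1706438 + \frac{1}{-133656 - 8015}\right) - 699687 = \left(-1706438 + \frac{1}{-141671}\right) - 699687 = \left(-1706438 - \frac{1}{141671}\right) - 699687 = - \frac{241752777899}{141671} - 699687 = - \frac{340878134876}{141671}$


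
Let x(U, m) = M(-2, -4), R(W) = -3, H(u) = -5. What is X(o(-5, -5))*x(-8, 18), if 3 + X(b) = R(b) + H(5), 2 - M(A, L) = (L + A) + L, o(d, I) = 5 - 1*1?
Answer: -132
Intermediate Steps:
o(d, I) = 4 (o(d, I) = 5 - 1 = 4)
M(A, L) = 2 - A - 2*L (M(A, L) = 2 - ((L + A) + L) = 2 - ((A + L) + L) = 2 - (A + 2*L) = 2 + (-A - 2*L) = 2 - A - 2*L)
x(U, m) = 12 (x(U, m) = 2 - 1*(-2) - 2*(-4) = 2 + 2 + 8 = 12)
X(b) = -11 (X(b) = -3 + (-3 - 5) = -3 - 8 = -11)
X(o(-5, -5))*x(-8, 18) = -11*12 = -132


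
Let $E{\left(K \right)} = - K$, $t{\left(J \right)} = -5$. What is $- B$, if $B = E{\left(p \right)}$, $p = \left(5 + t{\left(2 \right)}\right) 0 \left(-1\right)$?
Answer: $0$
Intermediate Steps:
$p = 0$ ($p = \left(5 - 5\right) 0 \left(-1\right) = 0 \cdot 0 = 0$)
$B = 0$ ($B = \left(-1\right) 0 = 0$)
$- B = \left(-1\right) 0 = 0$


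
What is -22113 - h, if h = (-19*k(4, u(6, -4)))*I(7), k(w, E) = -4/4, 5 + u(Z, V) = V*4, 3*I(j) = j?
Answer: -66472/3 ≈ -22157.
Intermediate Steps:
I(j) = j/3
u(Z, V) = -5 + 4*V (u(Z, V) = -5 + V*4 = -5 + 4*V)
k(w, E) = -1 (k(w, E) = -4*¼ = -1)
h = 133/3 (h = (-19*(-1))*((⅓)*7) = 19*(7/3) = 133/3 ≈ 44.333)
-22113 - h = -22113 - 1*133/3 = -22113 - 133/3 = -66472/3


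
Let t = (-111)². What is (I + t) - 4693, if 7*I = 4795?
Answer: 8313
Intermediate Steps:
I = 685 (I = (⅐)*4795 = 685)
t = 12321
(I + t) - 4693 = (685 + 12321) - 4693 = 13006 - 4693 = 8313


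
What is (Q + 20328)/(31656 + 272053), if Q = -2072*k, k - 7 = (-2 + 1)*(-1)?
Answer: 536/43387 ≈ 0.012354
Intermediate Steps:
k = 8 (k = 7 + (-2 + 1)*(-1) = 7 - 1*(-1) = 7 + 1 = 8)
Q = -16576 (Q = -2072*8 = -16576)
(Q + 20328)/(31656 + 272053) = (-16576 + 20328)/(31656 + 272053) = 3752/303709 = 3752*(1/303709) = 536/43387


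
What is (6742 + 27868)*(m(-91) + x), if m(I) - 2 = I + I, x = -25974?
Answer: -905189940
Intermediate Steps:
m(I) = 2 + 2*I (m(I) = 2 + (I + I) = 2 + 2*I)
(6742 + 27868)*(m(-91) + x) = (6742 + 27868)*((2 + 2*(-91)) - 25974) = 34610*((2 - 182) - 25974) = 34610*(-180 - 25974) = 34610*(-26154) = -905189940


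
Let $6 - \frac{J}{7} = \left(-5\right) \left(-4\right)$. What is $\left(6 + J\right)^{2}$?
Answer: $8464$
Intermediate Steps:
$J = -98$ ($J = 42 - 7 \left(\left(-5\right) \left(-4\right)\right) = 42 - 140 = -98$)
$\left(6 + J\right)^{2} = \left(6 - 98\right)^{2} = \left(-92\right)^{2} = 8464$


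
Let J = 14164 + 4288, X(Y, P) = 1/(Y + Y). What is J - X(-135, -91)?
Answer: 4982041/270 ≈ 18452.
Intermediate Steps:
X(Y, P) = 1/(2*Y)
J = 18452
J - X(-135, -91) = 18452 - 1/(2*(-135)) = 18452 - (-1)/(2*135) = 18452 - 1*(-1/270) = 18452 + 1/270 = 4982041/270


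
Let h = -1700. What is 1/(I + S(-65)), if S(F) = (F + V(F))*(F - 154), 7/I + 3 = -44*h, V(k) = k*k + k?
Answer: -74797/67078323578 ≈ -1.1151e-6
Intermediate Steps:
V(k) = k + k**2 (V(k) = k**2 + k = k + k**2)
I = 7/74797 (I = 7/(-3 - 44*(-1700)) = 7/(-3 + 74800) = 7/74797 ≈ 9.3587e-5)
S(F) = (-154 + F)*(F + F*(1 + F)) (S(F) = (F + F*(1 + F))*(F - 154) = (F + F*(1 + F))*(-154 + F) = (-154 + F)*(F + F*(1 + F)))
1/(I + S(-65)) = 1/(7/74797 - 65*(-308 + (-65)**2 - 152*(-65))) = 1/(7/74797 - 65*(-308 + 4225 + 9880)) = 1/(7/74797 - 65*13797) = 1/(7/74797 - 896805) = 1/(-67078323578/74797) = -74797/67078323578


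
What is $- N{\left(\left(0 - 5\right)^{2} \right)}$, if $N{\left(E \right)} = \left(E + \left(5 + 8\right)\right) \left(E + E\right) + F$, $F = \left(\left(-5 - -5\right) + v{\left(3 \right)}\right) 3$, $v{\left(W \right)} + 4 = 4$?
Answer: $-1900$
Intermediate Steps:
$v{\left(W \right)} = 0$ ($v{\left(W \right)} = -4 + 4 = 0$)
$F = 0$ ($F = \left(\left(-5 - -5\right) + 0\right) 3 = \left(\left(-5 + 5\right) + 0\right) 3 = \left(0 + 0\right) 3 = 0 \cdot 3 = 0$)
$N{\left(E \right)} = 2 E \left(13 + E\right)$ ($N{\left(E \right)} = \left(E + \left(5 + 8\right)\right) \left(E + E\right) + 0 = \left(E + 13\right) 2 E + 0 = \left(13 + E\right) 2 E + 0 = 2 E \left(13 + E\right) + 0 = 2 E \left(13 + E\right)$)
$- N{\left(\left(0 - 5\right)^{2} \right)} = - 2 \left(0 - 5\right)^{2} \left(13 + \left(0 - 5\right)^{2}\right) = - 2 \left(-5\right)^{2} \left(13 + \left(-5\right)^{2}\right) = - 2 \cdot 25 \left(13 + 25\right) = - 2 \cdot 25 \cdot 38 = \left(-1\right) 1900 = -1900$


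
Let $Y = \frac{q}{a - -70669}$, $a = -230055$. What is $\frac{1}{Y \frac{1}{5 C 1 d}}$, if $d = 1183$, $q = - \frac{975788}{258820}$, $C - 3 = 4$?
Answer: $\frac{427012710137650}{243947} \approx 1.7504 \cdot 10^{9}$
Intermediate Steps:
$C = 7$ ($C = 3 + 4 = 7$)
$q = - \frac{243947}{64705}$ ($q = \left(-975788\right) \frac{1}{258820} = - \frac{243947}{64705} \approx -3.7701$)
$Y = \frac{243947}{10313071130}$ ($Y = - \frac{243947}{64705 \left(-230055 - -70669\right)} = - \frac{243947}{64705 \left(-230055 + 70669\right)} = - \frac{243947}{64705 \left(-159386\right)} = \left(- \frac{243947}{64705}\right) \left(- \frac{1}{159386}\right) = \frac{243947}{10313071130} \approx 2.3654 \cdot 10^{-5}$)
$\frac{1}{Y \frac{1}{5 C 1 d}} = \frac{1}{\frac{243947}{10313071130} \frac{1}{5 \cdot 7 \cdot 1 \cdot 1183}} = \frac{1}{\frac{243947}{10313071130} \frac{1}{35 \cdot 1 \cdot 1183}} = \frac{1}{\frac{243947}{10313071130} \frac{1}{35 \cdot 1183}} = \frac{1}{\frac{243947}{10313071130} \cdot \frac{1}{41405}} = \frac{1}{\frac{243947}{427012710137650}} = \frac{427012710137650}{243947}$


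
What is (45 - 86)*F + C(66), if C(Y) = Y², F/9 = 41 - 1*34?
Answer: 1773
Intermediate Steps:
F = 63 (F = 9*(41 - 1*34) = 9*(41 - 34) = 9*7 = 63)
(45 - 86)*F + C(66) = (45 - 86)*63 + 66² = -41*63 + 4356 = -2583 + 4356 = 1773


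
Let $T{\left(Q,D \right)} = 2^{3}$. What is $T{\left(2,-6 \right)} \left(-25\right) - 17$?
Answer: $-217$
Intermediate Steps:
$T{\left(Q,D \right)} = 8$
$T{\left(2,-6 \right)} \left(-25\right) - 17 = 8 \left(-25\right) - 17 = -200 - 17 = -217$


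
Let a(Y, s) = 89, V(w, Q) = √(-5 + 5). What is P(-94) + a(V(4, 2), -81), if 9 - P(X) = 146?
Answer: -48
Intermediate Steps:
V(w, Q) = 0 (V(w, Q) = √0 = 0)
P(X) = -137 (P(X) = 9 - 1*146 = 9 - 146 = -137)
P(-94) + a(V(4, 2), -81) = -137 + 89 = -48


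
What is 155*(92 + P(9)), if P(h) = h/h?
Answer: 14415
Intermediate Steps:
P(h) = 1
155*(92 + P(9)) = 155*(92 + 1) = 155*93 = 14415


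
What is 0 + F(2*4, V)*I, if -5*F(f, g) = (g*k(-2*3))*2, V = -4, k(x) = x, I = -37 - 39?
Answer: 3648/5 ≈ 729.60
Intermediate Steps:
I = -76
F(f, g) = 12*g/5 (F(f, g) = -g*(-2*3)*2/5 = -g*(-6)*2/5 = -(-6*g)*2/5 = -(-12)*g/5 = 12*g/5)
0 + F(2*4, V)*I = 0 + ((12/5)*(-4))*(-76) = 0 - 48/5*(-76) = 0 + 3648/5 = 3648/5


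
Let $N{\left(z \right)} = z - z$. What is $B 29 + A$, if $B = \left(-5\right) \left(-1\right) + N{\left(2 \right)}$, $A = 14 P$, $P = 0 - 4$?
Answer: $89$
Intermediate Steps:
$N{\left(z \right)} = 0$
$P = -4$
$A = -56$ ($A = 14 \left(-4\right) = -56$)
$B = 5$ ($B = \left(-5\right) \left(-1\right) + 0 = 5 + 0 = 5$)
$B 29 + A = 5 \cdot 29 - 56 = 145 - 56 = 89$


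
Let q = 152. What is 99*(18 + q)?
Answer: 16830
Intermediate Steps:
99*(18 + q) = 99*(18 + 152) = 99*170 = 16830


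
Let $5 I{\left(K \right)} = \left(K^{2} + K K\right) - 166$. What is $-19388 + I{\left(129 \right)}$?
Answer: $- \frac{63824}{5} \approx -12765.0$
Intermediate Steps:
$I{\left(K \right)} = - \frac{166}{5} + \frac{2 K^{2}}{5}$ ($I{\left(K \right)} = \frac{\left(K^{2} + K K\right) - 166}{5} = \frac{\left(K^{2} + K^{2}\right) - 166}{5} = \frac{2 K^{2} - 166}{5} = \frac{-166 + 2 K^{2}}{5} = - \frac{166}{5} + \frac{2 K^{2}}{5}$)
$-19388 + I{\left(129 \right)} = -19388 - \left(\frac{166}{5} - \frac{2 \cdot 129^{2}}{5}\right) = -19388 + \left(- \frac{166}{5} + \frac{2}{5} \cdot 16641\right) = -19388 + \left(- \frac{166}{5} + \frac{33282}{5}\right) = -19388 + \frac{33116}{5} = - \frac{63824}{5}$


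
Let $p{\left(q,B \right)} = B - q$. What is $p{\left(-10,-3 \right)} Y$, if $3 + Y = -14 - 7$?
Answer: $-168$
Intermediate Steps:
$Y = -24$ ($Y = -3 - 21 = -24$)
$p{\left(-10,-3 \right)} Y = \left(-3 - -10\right) \left(-24\right) = \left(-3 + 10\right) \left(-24\right) = 7 \left(-24\right) = -168$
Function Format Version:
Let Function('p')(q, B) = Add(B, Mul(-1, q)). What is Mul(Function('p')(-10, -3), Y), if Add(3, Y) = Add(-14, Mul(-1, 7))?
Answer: -168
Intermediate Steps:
Y = -24 (Y = Add(-3, Add(-14, Mul(-1, 7))) = Add(-3, Add(-14, -7)) = Add(-3, -21) = -24)
Mul(Function('p')(-10, -3), Y) = Mul(Add(-3, Mul(-1, -10)), -24) = Mul(Add(-3, 10), -24) = Mul(7, -24) = -168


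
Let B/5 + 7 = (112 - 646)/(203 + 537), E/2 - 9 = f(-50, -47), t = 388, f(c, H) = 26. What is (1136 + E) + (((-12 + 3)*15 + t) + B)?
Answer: 105109/74 ≈ 1420.4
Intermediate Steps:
E = 70 (E = 18 + 2*26 = 18 + 52 = 70)
B = -2857/74 (B = -35 + 5*((112 - 646)/(203 + 537)) = -35 + 5*(-534/740) = -35 + 5*(-534*1/740) = -35 + 5*(-267/370) = -35 - 267/74 = -2857/74 ≈ -38.608)
(1136 + E) + (((-12 + 3)*15 + t) + B) = (1136 + 70) + (((-12 + 3)*15 + 388) - 2857/74) = 1206 + ((-9*15 + 388) - 2857/74) = 1206 + ((-135 + 388) - 2857/74) = 1206 + (253 - 2857/74) = 1206 + 15865/74 = 105109/74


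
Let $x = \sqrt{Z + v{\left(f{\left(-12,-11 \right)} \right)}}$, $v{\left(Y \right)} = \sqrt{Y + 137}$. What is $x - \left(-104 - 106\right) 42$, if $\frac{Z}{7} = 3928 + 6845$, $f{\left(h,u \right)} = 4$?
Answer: $8820 + \sqrt{75411 + \sqrt{141}} \approx 9094.6$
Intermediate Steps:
$Z = 75411$ ($Z = 7 \left(3928 + 6845\right) = 7 \cdot 10773 = 75411$)
$v{\left(Y \right)} = \sqrt{137 + Y}$
$x = \sqrt{75411 + \sqrt{141}}$ ($x = \sqrt{75411 + \sqrt{137 + 4}} = \sqrt{75411 + \sqrt{141}} \approx 274.63$)
$x - \left(-104 - 106\right) 42 = \sqrt{75411 + \sqrt{141}} - \left(-104 - 106\right) 42 = \sqrt{75411 + \sqrt{141}} - \left(-210\right) 42 = \sqrt{75411 + \sqrt{141}} - -8820 = \sqrt{75411 + \sqrt{141}} + 8820 = 8820 + \sqrt{75411 + \sqrt{141}}$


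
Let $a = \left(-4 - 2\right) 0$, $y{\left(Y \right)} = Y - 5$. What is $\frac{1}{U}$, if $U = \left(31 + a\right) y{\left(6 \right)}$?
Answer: $\frac{1}{31} \approx 0.032258$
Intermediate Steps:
$y{\left(Y \right)} = -5 + Y$
$a = 0$ ($a = \left(-6\right) 0 = 0$)
$U = 31$ ($U = \left(31 + 0\right) \left(-5 + 6\right) = 31 \cdot 1 = 31$)
$\frac{1}{U} = \frac{1}{31}$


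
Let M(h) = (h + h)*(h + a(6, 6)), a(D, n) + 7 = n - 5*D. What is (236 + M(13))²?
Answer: 53824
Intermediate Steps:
a(D, n) = -7 + n - 5*D (a(D, n) = -7 + (n - 5*D) = -7 + n - 5*D)
M(h) = 2*h*(-31 + h) (M(h) = (h + h)*(h + (-7 + 6 - 5*6)) = (2*h)*(h + (-7 + 6 - 30)) = (2*h)*(h - 31) = (2*h)*(-31 + h) = 2*h*(-31 + h))
(236 + M(13))² = (236 + 2*13*(-31 + 13))² = (236 + 2*13*(-18))² = (236 - 468)² = (-232)² = 53824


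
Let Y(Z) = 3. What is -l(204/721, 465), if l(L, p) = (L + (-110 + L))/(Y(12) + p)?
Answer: 39451/168714 ≈ 0.23383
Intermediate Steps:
l(L, p) = (-110 + 2*L)/(3 + p) (l(L, p) = (L + (-110 + L))/(3 + p) = (-110 + 2*L)/(3 + p))
-l(204/721, 465) = -2*(-55 + 204/721)/(3 + 465) = -2*(-55 + 204*(1/721))/468 = -2*(-55 + 204/721)/468 = -2*(-39451)/(468*721) = -1*(-39451/168714) = 39451/168714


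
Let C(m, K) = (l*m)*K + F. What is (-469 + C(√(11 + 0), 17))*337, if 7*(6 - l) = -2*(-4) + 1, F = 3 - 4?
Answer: -158390 + 189057*√11/7 ≈ -68814.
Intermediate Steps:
F = -1
l = 33/7 (l = 6 - (-2*(-4) + 1)/7 = 6 - (8 + 1)/7 = 6 - ⅐*9 = 6 - 9/7 = 33/7 ≈ 4.7143)
C(m, K) = -1 + 33*K*m/7 (C(m, K) = (33*m/7)*K - 1 = 33*K*m/7 - 1 = -1 + 33*K*m/7)
(-469 + C(√(11 + 0), 17))*337 = (-469 + (-1 + (33/7)*17*√(11 + 0)))*337 = (-469 + (-1 + (33/7)*17*√11))*337 = (-469 + (-1 + 561*√11/7))*337 = (-470 + 561*√11/7)*337 = -158390 + 189057*√11/7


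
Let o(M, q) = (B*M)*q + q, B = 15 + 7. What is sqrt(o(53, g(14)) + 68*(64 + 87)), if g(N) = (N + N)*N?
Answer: 2*sqrt(116933) ≈ 683.91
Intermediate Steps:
B = 22
g(N) = 2*N**2 (g(N) = (2*N)*N = 2*N**2)
o(M, q) = q + 22*M*q (o(M, q) = (22*M)*q + q = 22*M*q + q = q + 22*M*q)
sqrt(o(53, g(14)) + 68*(64 + 87)) = sqrt((2*14**2)*(1 + 22*53) + 68*(64 + 87)) = sqrt((2*196)*(1 + 1166) + 68*151) = sqrt(392*1167 + 10268) = sqrt(457464 + 10268) = sqrt(467732) = 2*sqrt(116933)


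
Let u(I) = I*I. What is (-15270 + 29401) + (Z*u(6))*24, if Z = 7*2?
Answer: 26227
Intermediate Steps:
Z = 14
u(I) = I²
(-15270 + 29401) + (Z*u(6))*24 = (-15270 + 29401) + (14*6²)*24 = 14131 + (14*36)*24 = 14131 + 504*24 = 14131 + 12096 = 26227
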